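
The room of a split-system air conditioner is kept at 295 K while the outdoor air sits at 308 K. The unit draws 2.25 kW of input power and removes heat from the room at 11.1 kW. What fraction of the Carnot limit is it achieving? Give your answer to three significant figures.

0.217

COP_actual = Q̇_C/Ẇ = 11.10/2.250 = 4.933.
The reservoir spacing is ΔT = 308 − 295 = 13.00 K.
COP_Carnot = T_C/ΔT = 295.00/13.00 = 22.69.
η_II = COP_actual/COP_Carnot = 4.933/22.69 = 0.2174.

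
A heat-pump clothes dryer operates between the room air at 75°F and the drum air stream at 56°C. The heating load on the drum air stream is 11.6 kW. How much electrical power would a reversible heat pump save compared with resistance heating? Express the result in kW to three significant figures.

In absolute terms T_C = 297.04 K and T_H = 329.15 K, so ΔT = 32.11 K.
COP_Carnot = T_H/ΔT = 329.15/32.11 = 10.25.
Resistance heating needs Ẇ_res = Q̇_H = 11.60 kW; the reversible heat pump needs only Ẇ_hp = Q̇_H/COP = 1.132 kW.
Saving = 11.60 − 1.132 = 10.47 kW.

10.5 kW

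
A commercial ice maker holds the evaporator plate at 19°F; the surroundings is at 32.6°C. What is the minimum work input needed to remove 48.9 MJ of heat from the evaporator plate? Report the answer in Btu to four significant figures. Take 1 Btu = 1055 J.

6941 Btu

In absolute terms T_C = 265.93 K and T_H = 305.75 K, so ΔT = 39.82 K.
The reversible limit is COP_R = T_C/ΔT = 6.678, so W_min = Q_C/COP = Q_C·ΔT/T_C.
W_min = 48.90 × 39.82/265.93 = 7.323 MJ = 6941 Btu.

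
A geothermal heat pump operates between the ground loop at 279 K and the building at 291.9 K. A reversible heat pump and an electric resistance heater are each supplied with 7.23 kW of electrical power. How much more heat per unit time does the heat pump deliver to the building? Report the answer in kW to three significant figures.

The reservoir spacing is ΔT = 291.9 − 279 = 12.90 K.
COP_Carnot = T_H/ΔT = 291.90/12.90 = 22.63.
The heat pump delivers Q̇_H = COP × Ẇ = 163.6 kW; the resistance heater delivers Ẇ = 7.230 kW.
Extra = (COP − 1)·Ẇ = 156.4 kW.

156 kW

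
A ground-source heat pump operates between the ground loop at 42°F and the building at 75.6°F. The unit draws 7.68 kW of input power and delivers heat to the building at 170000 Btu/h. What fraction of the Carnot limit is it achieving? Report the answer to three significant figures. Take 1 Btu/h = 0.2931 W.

0.407

Converting, Q̇_H = 170000 Btu/h = 49.83 kW, so COP_actual = Q̇_H/Ẇ = 49.83/7.680 = 6.488.
In absolute terms T_C = 278.71 K and T_H = 297.37 K, so ΔT = 18.67 K.
COP_Carnot = T_H/ΔT = 297.37/18.67 = 15.93.
η_II = COP_actual/COP_Carnot = 6.488/15.93 = 0.4073.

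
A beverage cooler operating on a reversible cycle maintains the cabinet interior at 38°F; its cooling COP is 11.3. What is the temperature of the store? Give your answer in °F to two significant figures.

COP_R = T_C/(T_H − T_C) gives T_H − T_C = T_C/COP.
With T_C = 276.48 K, T_H = 276.48 × (1 + 1/11.3) = 300.95 K.
Converting, 300.95 K = 82.04°F.

82 °F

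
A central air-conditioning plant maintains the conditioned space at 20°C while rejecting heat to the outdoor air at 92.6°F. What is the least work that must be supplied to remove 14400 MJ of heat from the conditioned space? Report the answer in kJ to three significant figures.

In absolute terms T_C = 293.15 K and T_H = 306.82 K, so ΔT = 13.67 K.
The reversible limit is COP_R = T_C/ΔT = 21.45, so W_min = Q_C/COP = Q_C·ΔT/T_C.
W_min = 14400 × 13.67/293.15 = 671.3 MJ = 671300 kJ.

671000 kJ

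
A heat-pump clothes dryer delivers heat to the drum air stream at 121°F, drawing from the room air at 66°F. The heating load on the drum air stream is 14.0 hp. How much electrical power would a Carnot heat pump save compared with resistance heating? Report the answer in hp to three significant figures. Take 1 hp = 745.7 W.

12.7 hp

In absolute terms T_C = 292.04 K and T_H = 322.59 K, so ΔT = 30.56 K.
COP_Carnot = T_H/ΔT = 322.59/30.56 = 10.56.
Resistance heating needs Ẇ_res = Q̇_H = 14.00 hp; the reversible heat pump needs only Ẇ_hp = Q̇_H/COP = 1.326 hp.
Saving = 14.00 − 1.326 = 12.67 hp.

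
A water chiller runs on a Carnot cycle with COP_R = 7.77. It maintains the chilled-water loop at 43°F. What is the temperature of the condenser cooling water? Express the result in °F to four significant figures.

COP_R = T_C/(T_H − T_C) gives T_H − T_C = T_C/COP.
With T_C = 279.26 K, T_H = 279.26 × (1 + 1/7.77) = 315.20 K.
Converting, 315.20 K = 107.69°F.

107.7 °F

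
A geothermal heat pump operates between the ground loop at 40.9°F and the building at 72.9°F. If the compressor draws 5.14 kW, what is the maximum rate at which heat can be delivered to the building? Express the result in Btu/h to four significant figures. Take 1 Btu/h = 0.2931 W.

In absolute terms T_C = 278.09 K and T_H = 295.87 K, so ΔT = 17.78 K.
COP_Carnot = T_H/ΔT = 295.87/17.78 = 16.64.
Q̇_max = COP_Carnot × Ẇ = 16.64 × 5.140 kW = 85.54 kW = 291900 Btu/h.

291900 Btu/h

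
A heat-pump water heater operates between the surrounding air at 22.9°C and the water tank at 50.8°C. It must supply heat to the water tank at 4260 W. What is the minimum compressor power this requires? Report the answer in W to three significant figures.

367 W

In absolute terms T_C = 296.05 K and T_H = 323.95 K, so ΔT = 27.90 K.
COP_Carnot = T_H/ΔT = 323.95/27.90 = 11.61.
Ẇ_min = Q̇/COP_Carnot = 4260/11.61 = 366.9 W.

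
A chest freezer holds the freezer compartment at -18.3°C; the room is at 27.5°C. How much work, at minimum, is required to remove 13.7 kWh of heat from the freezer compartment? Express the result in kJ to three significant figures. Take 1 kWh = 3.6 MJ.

8860 kJ

In absolute terms T_C = 254.85 K and T_H = 300.65 K, so ΔT = 45.80 K.
The reversible limit is COP_R = T_C/ΔT = 5.564, so W_min = Q_C/COP = Q_C·ΔT/T_C.
W_min = 13.70 × 45.80/254.85 = 2.462 kWh = 8863 kJ.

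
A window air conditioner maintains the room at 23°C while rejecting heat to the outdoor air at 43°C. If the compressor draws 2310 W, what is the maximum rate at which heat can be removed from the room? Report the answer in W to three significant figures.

34200 W

In absolute terms T_C = 296.15 K and T_H = 316.15 K, so ΔT = 20.00 K.
COP_Carnot = T_C/ΔT = 296.15/20.00 = 14.81.
Q̇_max = COP_Carnot × Ẇ = 14.81 × 2310 W = 34210 W.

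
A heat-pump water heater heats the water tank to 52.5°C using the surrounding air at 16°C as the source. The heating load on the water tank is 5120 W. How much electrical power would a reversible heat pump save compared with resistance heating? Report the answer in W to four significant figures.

In absolute terms T_C = 289.15 K and T_H = 325.65 K, so ΔT = 36.50 K.
COP_Carnot = T_H/ΔT = 325.65/36.50 = 8.922.
Resistance heating needs Ẇ_res = Q̇_H = 5120 W; the reversible heat pump needs only Ẇ_hp = Q̇_H/COP = 573.9 W.
Saving = 5120 − 573.9 = 4546 W.

4546 W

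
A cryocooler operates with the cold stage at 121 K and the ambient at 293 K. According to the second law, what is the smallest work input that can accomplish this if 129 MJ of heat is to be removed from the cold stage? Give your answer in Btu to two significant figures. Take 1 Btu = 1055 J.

170000 Btu

The reservoir spacing is ΔT = 293 − 121 = 172.0 K.
The reversible limit is COP_R = T_C/ΔT = 0.7035, so W_min = Q_C/COP = Q_C·ΔT/T_C.
W_min = 129.0 × 172.0/121.00 = 183.4 MJ = 173800 Btu.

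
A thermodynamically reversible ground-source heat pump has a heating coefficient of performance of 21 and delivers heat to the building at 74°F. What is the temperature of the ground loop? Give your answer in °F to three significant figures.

COP_HP = T_H/(T_H − T_C) gives T_H − T_C = T_H/COP.
With T_H = 296.48 K, T_C = 296.48 × (1 − 1/21) = 282.37 K.
Converting, 282.37 K = 48.59°F.

48.6 °F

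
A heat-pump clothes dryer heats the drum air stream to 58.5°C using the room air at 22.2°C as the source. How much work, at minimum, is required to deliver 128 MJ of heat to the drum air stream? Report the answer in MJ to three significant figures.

14.0 MJ

In absolute terms T_C = 295.35 K and T_H = 331.65 K, so ΔT = 36.30 K.
The reversible limit is COP_HP = T_H/ΔT = 9.136, so W_min = Q_H/COP = Q_H·ΔT/T_H.
W_min = 128.0 × 36.30/331.65 = 14.01 MJ.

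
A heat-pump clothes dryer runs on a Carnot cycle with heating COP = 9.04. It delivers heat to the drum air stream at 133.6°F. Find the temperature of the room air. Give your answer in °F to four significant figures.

67.97 °F

COP_HP = T_H/(T_H − T_C) gives T_H − T_C = T_H/COP.
With T_H = 329.59 K, T_C = 329.59 × (1 − 1/9.04) = 293.13 K.
Converting, 293.13 K = 67.97°F.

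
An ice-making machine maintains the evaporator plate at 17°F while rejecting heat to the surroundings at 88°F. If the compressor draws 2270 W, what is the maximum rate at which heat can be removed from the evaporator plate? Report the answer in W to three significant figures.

In absolute terms T_C = 264.82 K and T_H = 304.26 K, so ΔT = 39.44 K.
COP_Carnot = T_C/ΔT = 264.82/39.44 = 6.714.
Q̇_max = COP_Carnot × Ẇ = 6.714 × 2270 W = 15240 W.

15200 W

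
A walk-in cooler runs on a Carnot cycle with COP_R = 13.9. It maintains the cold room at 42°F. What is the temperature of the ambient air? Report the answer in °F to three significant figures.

COP_R = T_C/(T_H − T_C) gives T_H − T_C = T_C/COP.
With T_C = 278.71 K, T_H = 278.71 × (1 + 1/13.9) = 298.76 K.
Converting, 298.76 K = 78.09°F.

78.1 °F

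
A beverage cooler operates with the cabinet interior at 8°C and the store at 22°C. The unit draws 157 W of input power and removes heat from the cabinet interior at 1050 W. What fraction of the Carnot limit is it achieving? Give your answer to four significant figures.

0.3330

COP_actual = Q̇_C/Ẇ = 1050/157.0 = 6.688.
In absolute terms T_C = 281.15 K and T_H = 295.15 K, so ΔT = 14.00 K.
COP_Carnot = T_C/ΔT = 281.15/14.00 = 20.08.
η_II = COP_actual/COP_Carnot = 6.688/20.08 = 0.3330.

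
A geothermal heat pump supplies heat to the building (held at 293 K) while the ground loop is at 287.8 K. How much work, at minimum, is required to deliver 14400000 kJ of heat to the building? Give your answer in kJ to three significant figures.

The reservoir spacing is ΔT = 293 − 287.8 = 5.200 K.
The reversible limit is COP_HP = T_H/ΔT = 56.35, so W_min = Q_H/COP = Q_H·ΔT/T_H.
W_min = 14400000 × 5.200/293.00 = 255600 kJ.

256000 kJ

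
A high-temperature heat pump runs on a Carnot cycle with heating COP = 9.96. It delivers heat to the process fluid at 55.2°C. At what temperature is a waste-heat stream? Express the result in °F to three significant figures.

72.0 °F

COP_HP = T_H/(T_H − T_C) gives T_H − T_C = T_H/COP.
With T_H = 328.35 K, T_C = 328.35 × (1 − 1/9.96) = 295.38 K.
Converting, 295.38 K = 72.02°F.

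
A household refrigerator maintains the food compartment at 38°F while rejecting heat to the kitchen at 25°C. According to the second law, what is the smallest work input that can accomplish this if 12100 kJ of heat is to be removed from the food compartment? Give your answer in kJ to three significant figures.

948 kJ

In absolute terms T_C = 276.48 K and T_H = 298.15 K, so ΔT = 21.67 K.
The reversible limit is COP_R = T_C/ΔT = 12.76, so W_min = Q_C/COP = Q_C·ΔT/T_C.
W_min = 12100 × 21.67/276.48 = 948.2 kJ.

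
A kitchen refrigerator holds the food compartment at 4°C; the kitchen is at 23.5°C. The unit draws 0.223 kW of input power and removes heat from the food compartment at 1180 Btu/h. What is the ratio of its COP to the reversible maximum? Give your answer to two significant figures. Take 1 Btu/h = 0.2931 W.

0.11

Converting, Q̇_C = 1180 Btu/h = 0.3459 kW, so COP_actual = Q̇_C/Ẇ = 0.3459/0.2230 = 1.551.
In absolute terms T_C = 277.15 K and T_H = 296.65 K, so ΔT = 19.50 K.
COP_Carnot = T_C/ΔT = 277.15/19.50 = 14.21.
η_II = COP_actual/COP_Carnot = 1.551/14.21 = 0.1091.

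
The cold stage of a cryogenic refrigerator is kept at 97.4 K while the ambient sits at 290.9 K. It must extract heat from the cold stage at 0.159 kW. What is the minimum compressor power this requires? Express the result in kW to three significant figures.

0.316 kW

The reservoir spacing is ΔT = 290.9 − 97.4 = 193.5 K.
COP_Carnot = T_C/ΔT = 97.40/193.5 = 0.5034.
Ẇ_min = Q̇/COP_Carnot = 0.1590/0.5034 = 0.3159 kW.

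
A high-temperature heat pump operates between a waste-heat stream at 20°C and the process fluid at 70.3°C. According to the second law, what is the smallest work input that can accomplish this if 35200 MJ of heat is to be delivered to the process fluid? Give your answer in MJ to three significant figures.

In absolute terms T_C = 293.15 K and T_H = 343.45 K, so ΔT = 50.30 K.
The reversible limit is COP_HP = T_H/ΔT = 6.828, so W_min = Q_H/COP = Q_H·ΔT/T_H.
W_min = 35200 × 50.30/343.45 = 5155 MJ.

5160 MJ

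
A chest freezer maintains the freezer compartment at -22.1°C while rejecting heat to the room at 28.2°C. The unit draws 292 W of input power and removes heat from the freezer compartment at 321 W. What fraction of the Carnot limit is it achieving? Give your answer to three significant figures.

0.220

COP_actual = Q̇_C/Ẇ = 321.0/292.0 = 1.099.
In absolute terms T_C = 251.05 K and T_H = 301.35 K, so ΔT = 50.30 K.
COP_Carnot = T_C/ΔT = 251.05/50.30 = 4.991.
η_II = COP_actual/COP_Carnot = 1.099/4.991 = 0.2203.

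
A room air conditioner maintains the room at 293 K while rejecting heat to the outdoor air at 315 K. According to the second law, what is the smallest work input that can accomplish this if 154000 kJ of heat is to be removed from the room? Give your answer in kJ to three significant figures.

The reservoir spacing is ΔT = 315 − 293 = 22.00 K.
The reversible limit is COP_R = T_C/ΔT = 13.32, so W_min = Q_C/COP = Q_C·ΔT/T_C.
W_min = 154000 × 22.00/293.00 = 11560 kJ.

11600 kJ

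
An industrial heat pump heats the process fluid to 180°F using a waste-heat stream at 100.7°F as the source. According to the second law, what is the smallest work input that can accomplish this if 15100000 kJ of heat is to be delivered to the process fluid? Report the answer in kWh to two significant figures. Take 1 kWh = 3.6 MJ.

520 kWh

In absolute terms T_C = 311.32 K and T_H = 355.37 K, so ΔT = 44.06 K.
The reversible limit is COP_HP = T_H/ΔT = 8.066, so W_min = Q_H/COP = Q_H·ΔT/T_H.
W_min = 15100000 × 44.06/355.37 = 1872000 kJ = 520.0 kWh.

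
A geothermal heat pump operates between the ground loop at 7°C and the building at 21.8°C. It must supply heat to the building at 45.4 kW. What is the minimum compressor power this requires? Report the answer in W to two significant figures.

2300 W

In absolute terms T_C = 280.15 K and T_H = 294.95 K, so ΔT = 14.80 K.
COP_Carnot = T_H/ΔT = 294.95/14.80 = 19.93.
Ẇ_min = Q̇/COP_Carnot = 45.40/19.93 = 2.278 kW = 2278 W.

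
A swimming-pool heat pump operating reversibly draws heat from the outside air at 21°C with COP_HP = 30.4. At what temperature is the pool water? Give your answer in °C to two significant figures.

31 °C

COP_HP = T_H/(T_H − T_C) rearranges to T_H = COP·T_C/(COP − 1).
With T_C = 294.15 K, T_H = 30.4 × 294.15/29.40 = 304.16 K.
Converting, 304.16 K = 31.01°C.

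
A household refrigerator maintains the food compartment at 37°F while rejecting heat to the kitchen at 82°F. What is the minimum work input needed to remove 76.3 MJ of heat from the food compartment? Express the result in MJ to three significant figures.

In absolute terms T_C = 275.93 K and T_H = 300.93 K, so ΔT = 25.00 K.
The reversible limit is COP_R = T_C/ΔT = 11.04, so W_min = Q_C/COP = Q_C·ΔT/T_C.
W_min = 76.30 × 25.00/275.93 = 6.913 MJ.

6.91 MJ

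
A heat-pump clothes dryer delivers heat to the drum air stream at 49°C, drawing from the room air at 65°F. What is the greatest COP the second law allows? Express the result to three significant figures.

10.5

In absolute terms T_C = 291.48 K and T_H = 322.15 K, so ΔT = 30.67 K.
For a reversible cycle, COP_Carnot = T_H/ΔT = 322.15/30.67 = 10.50.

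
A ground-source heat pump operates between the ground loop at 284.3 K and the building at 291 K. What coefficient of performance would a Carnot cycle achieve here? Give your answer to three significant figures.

The reservoir spacing is ΔT = 291 − 284.3 = 6.700 K.
For a reversible cycle, COP_Carnot = T_H/ΔT = 291.00/6.700 = 43.43.

43.4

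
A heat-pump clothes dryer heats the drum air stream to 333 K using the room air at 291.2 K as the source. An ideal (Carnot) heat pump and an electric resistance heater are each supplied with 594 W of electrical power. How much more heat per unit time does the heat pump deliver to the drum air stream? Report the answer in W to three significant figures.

4140 W

The reservoir spacing is ΔT = 333 − 291.2 = 41.80 K.
COP_Carnot = T_H/ΔT = 333.00/41.80 = 7.967.
The heat pump delivers Q̇_H = COP × Ẇ = 4732 W; the resistance heater delivers Ẇ = 594.0 W.
Extra = (COP − 1)·Ẇ = 4138 W.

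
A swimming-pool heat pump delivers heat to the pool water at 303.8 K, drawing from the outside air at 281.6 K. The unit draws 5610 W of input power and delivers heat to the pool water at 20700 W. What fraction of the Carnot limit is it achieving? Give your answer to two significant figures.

COP_actual = Q̇_H/Ẇ = 20700/5610 = 3.690.
The reservoir spacing is ΔT = 303.8 − 281.6 = 22.20 K.
COP_Carnot = T_H/ΔT = 303.80/22.20 = 13.68.
η_II = COP_actual/COP_Carnot = 3.690/13.68 = 0.2696.

0.27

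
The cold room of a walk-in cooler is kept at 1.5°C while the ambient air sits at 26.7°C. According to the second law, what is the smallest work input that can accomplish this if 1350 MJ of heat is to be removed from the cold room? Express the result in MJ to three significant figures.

124 MJ

In absolute terms T_C = 274.65 K and T_H = 299.85 K, so ΔT = 25.20 K.
The reversible limit is COP_R = T_C/ΔT = 10.90, so W_min = Q_C/COP = Q_C·ΔT/T_C.
W_min = 1350 × 25.20/274.65 = 123.9 MJ.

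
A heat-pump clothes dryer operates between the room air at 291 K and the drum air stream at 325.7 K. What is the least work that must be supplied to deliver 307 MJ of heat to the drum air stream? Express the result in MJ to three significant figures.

The reservoir spacing is ΔT = 325.7 − 291 = 34.70 K.
The reversible limit is COP_HP = T_H/ΔT = 9.386, so W_min = Q_H/COP = Q_H·ΔT/T_H.
W_min = 307.0 × 34.70/325.70 = 32.71 MJ.

32.7 MJ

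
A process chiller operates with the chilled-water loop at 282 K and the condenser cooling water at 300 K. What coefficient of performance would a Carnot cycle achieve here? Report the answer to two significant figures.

The reservoir spacing is ΔT = 300 − 282 = 18.00 K.
For a reversible cycle, COP_Carnot = T_C/ΔT = 282.00/18.00 = 15.67.

16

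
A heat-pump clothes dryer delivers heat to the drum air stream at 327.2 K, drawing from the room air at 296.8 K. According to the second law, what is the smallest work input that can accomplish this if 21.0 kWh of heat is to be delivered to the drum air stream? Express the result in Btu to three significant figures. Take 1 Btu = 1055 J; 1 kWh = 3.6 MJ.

6660 Btu

The reservoir spacing is ΔT = 327.2 − 296.8 = 30.40 K.
The reversible limit is COP_HP = T_H/ΔT = 10.76, so W_min = Q_H/COP = Q_H·ΔT/T_H.
W_min = 21.00 × 30.40/327.20 = 1.951 kWh = 6658 Btu.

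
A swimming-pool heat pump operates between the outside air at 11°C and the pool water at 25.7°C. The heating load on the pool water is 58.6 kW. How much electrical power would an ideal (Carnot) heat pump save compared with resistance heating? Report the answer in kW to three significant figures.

55.7 kW

In absolute terms T_C = 284.15 K and T_H = 298.85 K, so ΔT = 14.70 K.
COP_Carnot = T_H/ΔT = 298.85/14.70 = 20.33.
Resistance heating needs Ẇ_res = Q̇_H = 58.60 kW; the reversible heat pump needs only Ẇ_hp = Q̇_H/COP = 2.882 kW.
Saving = 58.60 − 2.882 = 55.72 kW.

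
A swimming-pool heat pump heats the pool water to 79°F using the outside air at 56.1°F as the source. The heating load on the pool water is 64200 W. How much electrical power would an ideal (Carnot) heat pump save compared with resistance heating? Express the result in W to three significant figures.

In absolute terms T_C = 286.54 K and T_H = 299.26 K, so ΔT = 12.72 K.
COP_Carnot = T_H/ΔT = 299.26/12.72 = 23.52.
Resistance heating needs Ẇ_res = Q̇_H = 64200 W; the reversible heat pump needs only Ẇ_hp = Q̇_H/COP = 2729 W.
Saving = 64200 − 2729 = 61470 W.

61500 W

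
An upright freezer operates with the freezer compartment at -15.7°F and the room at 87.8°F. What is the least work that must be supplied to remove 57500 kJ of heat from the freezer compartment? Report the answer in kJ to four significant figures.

In absolute terms T_C = 246.65 K and T_H = 304.15 K, so ΔT = 57.50 K.
The reversible limit is COP_R = T_C/ΔT = 4.290, so W_min = Q_C/COP = Q_C·ΔT/T_C.
W_min = 57500 × 57.50/246.65 = 13400 kJ.

13400 kJ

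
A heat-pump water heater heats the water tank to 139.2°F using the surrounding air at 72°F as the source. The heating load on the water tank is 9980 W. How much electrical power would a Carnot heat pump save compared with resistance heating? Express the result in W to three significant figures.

8860 W

In absolute terms T_C = 295.37 K and T_H = 332.71 K, so ΔT = 37.33 K.
COP_Carnot = T_H/ΔT = 332.71/37.33 = 8.912.
Resistance heating needs Ẇ_res = Q̇_H = 9980 W; the reversible heat pump needs only Ẇ_hp = Q̇_H/COP = 1120 W.
Saving = 9980 − 1120 = 8860 W.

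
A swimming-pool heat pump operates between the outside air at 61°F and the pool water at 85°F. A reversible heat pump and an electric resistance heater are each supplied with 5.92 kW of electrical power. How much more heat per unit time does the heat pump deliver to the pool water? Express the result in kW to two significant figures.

In absolute terms T_C = 289.26 K and T_H = 302.59 K, so ΔT = 13.33 K.
COP_Carnot = T_H/ΔT = 302.59/13.33 = 22.69.
The heat pump delivers Q̇_H = COP × Ẇ = 134.4 kW; the resistance heater delivers Ẇ = 5.920 kW.
Extra = (COP − 1)·Ẇ = 128.4 kW.

130 kW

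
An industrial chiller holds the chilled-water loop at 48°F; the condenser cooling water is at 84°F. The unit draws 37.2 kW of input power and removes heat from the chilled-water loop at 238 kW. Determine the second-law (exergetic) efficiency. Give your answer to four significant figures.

0.4537

COP_actual = Q̇_C/Ẇ = 238.0/37.20 = 6.398.
In absolute terms T_C = 282.04 K and T_H = 302.04 K, so ΔT = 20.00 K.
COP_Carnot = T_C/ΔT = 282.04/20.00 = 14.10.
η_II = COP_actual/COP_Carnot = 6.398/14.10 = 0.4537.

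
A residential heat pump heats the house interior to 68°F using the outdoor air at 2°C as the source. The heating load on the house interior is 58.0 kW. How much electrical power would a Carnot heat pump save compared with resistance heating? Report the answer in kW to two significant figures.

In absolute terms T_C = 275.15 K and T_H = 293.15 K, so ΔT = 18.00 K.
COP_Carnot = T_H/ΔT = 293.15/18.00 = 16.29.
Resistance heating needs Ẇ_res = Q̇_H = 58.00 kW; the reversible heat pump needs only Ẇ_hp = Q̇_H/COP = 3.561 kW.
Saving = 58.00 − 3.561 = 54.44 kW.

54 kW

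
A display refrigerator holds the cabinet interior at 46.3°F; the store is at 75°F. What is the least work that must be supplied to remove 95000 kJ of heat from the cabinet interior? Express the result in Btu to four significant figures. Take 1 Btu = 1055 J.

In absolute terms T_C = 281.09 K and T_H = 297.04 K, so ΔT = 15.94 K.
The reversible limit is COP_R = T_C/ΔT = 17.63, so W_min = Q_C/COP = Q_C·ΔT/T_C.
W_min = 95000 × 15.94/281.09 = 5389 kJ = 5108 Btu.

5108 Btu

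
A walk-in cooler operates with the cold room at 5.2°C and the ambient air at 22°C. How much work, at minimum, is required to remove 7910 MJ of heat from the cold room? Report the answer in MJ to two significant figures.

480 MJ

In absolute terms T_C = 278.35 K and T_H = 295.15 K, so ΔT = 16.80 K.
The reversible limit is COP_R = T_C/ΔT = 16.57, so W_min = Q_C/COP = Q_C·ΔT/T_C.
W_min = 7910 × 16.80/278.35 = 477.4 MJ.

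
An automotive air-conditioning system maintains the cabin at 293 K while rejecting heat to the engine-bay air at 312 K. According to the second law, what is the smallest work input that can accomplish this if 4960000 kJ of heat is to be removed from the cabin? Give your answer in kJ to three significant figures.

322000 kJ

The reservoir spacing is ΔT = 312 − 293 = 19.00 K.
The reversible limit is COP_R = T_C/ΔT = 15.42, so W_min = Q_C/COP = Q_C·ΔT/T_C.
W_min = 4960000 × 19.00/293.00 = 321600 kJ.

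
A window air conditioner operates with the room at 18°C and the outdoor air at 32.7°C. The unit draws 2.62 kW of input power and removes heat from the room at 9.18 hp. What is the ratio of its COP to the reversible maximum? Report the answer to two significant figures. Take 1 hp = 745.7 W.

Converting, Q̇_C = 9.180 hp = 6.846 kW, so COP_actual = Q̇_C/Ẇ = 6.846/2.620 = 2.613.
In absolute terms T_C = 291.15 K and T_H = 305.85 K, so ΔT = 14.70 K.
COP_Carnot = T_C/ΔT = 291.15/14.70 = 19.81.
η_II = COP_actual/COP_Carnot = 2.613/19.81 = 0.1319.

0.13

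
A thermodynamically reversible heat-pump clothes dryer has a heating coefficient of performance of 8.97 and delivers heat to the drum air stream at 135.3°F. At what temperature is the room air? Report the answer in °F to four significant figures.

68.97 °F

COP_HP = T_H/(T_H − T_C) gives T_H − T_C = T_H/COP.
With T_H = 330.54 K, T_C = 330.54 × (1 − 1/8.97) = 293.69 K.
Converting, 293.69 K = 68.97°F.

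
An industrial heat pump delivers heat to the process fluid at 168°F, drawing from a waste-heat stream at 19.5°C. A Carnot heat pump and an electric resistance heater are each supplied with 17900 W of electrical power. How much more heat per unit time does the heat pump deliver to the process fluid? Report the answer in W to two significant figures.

In absolute terms T_C = 292.65 K and T_H = 348.71 K, so ΔT = 56.06 K.
COP_Carnot = T_H/ΔT = 348.71/56.06 = 6.221.
The heat pump delivers Q̇_H = COP × Ẇ = 111400 W; the resistance heater delivers Ẇ = 17900 W.
Extra = (COP − 1)·Ẇ = 93450 W.

93000 W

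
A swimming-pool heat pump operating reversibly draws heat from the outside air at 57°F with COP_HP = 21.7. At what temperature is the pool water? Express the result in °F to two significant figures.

COP_HP = T_H/(T_H − T_C) rearranges to T_H = COP·T_C/(COP − 1).
With T_C = 287.04 K, T_H = 21.7 × 287.04/20.70 = 300.91 K.
Converting, 300.91 K = 81.96°F.

82 °F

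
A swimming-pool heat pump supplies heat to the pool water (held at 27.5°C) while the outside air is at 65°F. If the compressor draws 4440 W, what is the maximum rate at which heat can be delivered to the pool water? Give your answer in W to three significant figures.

In absolute terms T_C = 291.48 K and T_H = 300.65 K, so ΔT = 9.167 K.
COP_Carnot = T_H/ΔT = 300.65/9.167 = 32.80.
Q̇_max = COP_Carnot × Ẇ = 32.80 × 4440 W = 145600 W.

146000 W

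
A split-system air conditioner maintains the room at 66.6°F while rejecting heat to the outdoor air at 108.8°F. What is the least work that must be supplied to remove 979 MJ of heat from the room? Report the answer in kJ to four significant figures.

In absolute terms T_C = 292.37 K and T_H = 315.82 K, so ΔT = 23.44 K.
The reversible limit is COP_R = T_C/ΔT = 12.47, so W_min = Q_C/COP = Q_C·ΔT/T_C.
W_min = 979.0 × 23.44/292.37 = 78.50 MJ = 78500 kJ.

78500 kJ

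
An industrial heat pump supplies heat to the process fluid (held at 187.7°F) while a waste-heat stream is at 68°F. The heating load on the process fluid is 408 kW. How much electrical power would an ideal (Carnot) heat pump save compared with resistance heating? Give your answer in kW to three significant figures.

333 kW

In absolute terms T_C = 293.15 K and T_H = 359.65 K, so ΔT = 66.50 K.
COP_Carnot = T_H/ΔT = 359.65/66.50 = 5.408.
Resistance heating needs Ẇ_res = Q̇_H = 408.0 kW; the reversible heat pump needs only Ẇ_hp = Q̇_H/COP = 75.44 kW.
Saving = 408.0 − 75.44 = 332.6 kW.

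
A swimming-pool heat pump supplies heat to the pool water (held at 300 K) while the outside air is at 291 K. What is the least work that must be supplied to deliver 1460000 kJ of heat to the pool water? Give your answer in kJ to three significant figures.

The reservoir spacing is ΔT = 300 − 291 = 9.000 K.
The reversible limit is COP_HP = T_H/ΔT = 33.33, so W_min = Q_H/COP = Q_H·ΔT/T_H.
W_min = 1460000 × 9.000/300.00 = 43800 kJ.

43800 kJ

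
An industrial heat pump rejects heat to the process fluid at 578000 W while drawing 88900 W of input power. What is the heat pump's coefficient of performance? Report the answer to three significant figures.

6.50

The first law gives Q̇_H = Q̇_C + Ẇ, so the three rates are Q̇_C = 489100, Q̇_H = 578000, Ẇ = 88900 W.
COP_HP = Q̇_H/Ẇ = 578000/88900 = 6.502.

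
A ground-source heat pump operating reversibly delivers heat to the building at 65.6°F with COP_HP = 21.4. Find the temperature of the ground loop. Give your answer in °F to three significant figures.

41.1 °F

COP_HP = T_H/(T_H − T_C) gives T_H − T_C = T_H/COP.
With T_H = 291.82 K, T_C = 291.82 × (1 − 1/21.4) = 278.18 K.
Converting, 278.18 K = 41.05°F.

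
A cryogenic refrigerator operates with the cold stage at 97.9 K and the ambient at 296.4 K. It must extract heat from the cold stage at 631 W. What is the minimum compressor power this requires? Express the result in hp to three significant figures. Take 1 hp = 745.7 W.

1.72 hp

The reservoir spacing is ΔT = 296.4 − 97.9 = 198.5 K.
COP_Carnot = T_C/ΔT = 97.90/198.5 = 0.4932.
Ẇ_min = Q̇/COP_Carnot = 631.0/0.4932 = 1279 W = 1.716 hp.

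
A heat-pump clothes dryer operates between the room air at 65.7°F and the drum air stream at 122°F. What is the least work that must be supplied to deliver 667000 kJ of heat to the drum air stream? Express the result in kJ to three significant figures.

In absolute terms T_C = 291.87 K and T_H = 323.15 K, so ΔT = 31.28 K.
The reversible limit is COP_HP = T_H/ΔT = 10.33, so W_min = Q_H/COP = Q_H·ΔT/T_H.
W_min = 667000 × 31.28/323.15 = 64560 kJ.

64600 kJ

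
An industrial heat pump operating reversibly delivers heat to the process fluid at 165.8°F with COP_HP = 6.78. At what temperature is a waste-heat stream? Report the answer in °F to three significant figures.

73.5 °F

COP_HP = T_H/(T_H − T_C) gives T_H − T_C = T_H/COP.
With T_H = 347.48 K, T_C = 347.48 × (1 − 1/6.78) = 296.23 K.
Converting, 296.23 K = 73.55°F.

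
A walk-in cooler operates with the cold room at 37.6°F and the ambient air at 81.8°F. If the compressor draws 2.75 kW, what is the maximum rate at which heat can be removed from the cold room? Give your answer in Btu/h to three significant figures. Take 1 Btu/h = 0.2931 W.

In absolute terms T_C = 276.26 K and T_H = 300.82 K, so ΔT = 24.56 K.
COP_Carnot = T_C/ΔT = 276.26/24.56 = 11.25.
Q̇_max = COP_Carnot × Ẇ = 11.25 × 2.750 kW = 30.94 kW = 105600 Btu/h.

106000 Btu/h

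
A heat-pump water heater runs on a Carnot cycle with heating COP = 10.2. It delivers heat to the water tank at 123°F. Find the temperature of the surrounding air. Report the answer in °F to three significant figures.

COP_HP = T_H/(T_H − T_C) gives T_H − T_C = T_H/COP.
With T_H = 323.71 K, T_C = 323.71 × (1 − 1/10.2) = 291.97 K.
Converting, 291.97 K = 65.88°F.

65.9 °F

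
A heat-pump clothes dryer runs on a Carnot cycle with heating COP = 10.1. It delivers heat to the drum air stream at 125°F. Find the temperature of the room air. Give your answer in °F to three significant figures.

67.1 °F

COP_HP = T_H/(T_H − T_C) gives T_H − T_C = T_H/COP.
With T_H = 324.82 K, T_C = 324.82 × (1 − 1/10.1) = 292.66 K.
Converting, 292.66 K = 67.11°F.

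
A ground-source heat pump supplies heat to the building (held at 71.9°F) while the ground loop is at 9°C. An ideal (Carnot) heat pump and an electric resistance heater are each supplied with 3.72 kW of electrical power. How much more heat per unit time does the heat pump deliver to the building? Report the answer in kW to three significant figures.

79.7 kW

In absolute terms T_C = 282.15 K and T_H = 295.32 K, so ΔT = 13.17 K.
COP_Carnot = T_H/ΔT = 295.32/13.17 = 22.43.
The heat pump delivers Q̇_H = COP × Ẇ = 83.44 kW; the resistance heater delivers Ẇ = 3.720 kW.
Extra = (COP − 1)·Ẇ = 79.72 kW.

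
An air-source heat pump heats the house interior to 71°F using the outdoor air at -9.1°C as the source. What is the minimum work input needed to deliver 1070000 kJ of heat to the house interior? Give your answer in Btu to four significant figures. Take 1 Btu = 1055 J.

In absolute terms T_C = 264.05 K and T_H = 294.82 K, so ΔT = 30.77 K.
The reversible limit is COP_HP = T_H/ΔT = 9.582, so W_min = Q_H/COP = Q_H·ΔT/T_H.
W_min = 1070000 × 30.77/294.82 = 111700 kJ = 105800 Btu.

105800 Btu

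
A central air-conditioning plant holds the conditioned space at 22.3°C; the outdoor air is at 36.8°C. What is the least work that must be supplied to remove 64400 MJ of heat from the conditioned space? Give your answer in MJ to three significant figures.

3160 MJ

In absolute terms T_C = 295.45 K and T_H = 309.95 K, so ΔT = 14.50 K.
The reversible limit is COP_R = T_C/ΔT = 20.38, so W_min = Q_C/COP = Q_C·ΔT/T_C.
W_min = 64400 × 14.50/295.45 = 3161 MJ.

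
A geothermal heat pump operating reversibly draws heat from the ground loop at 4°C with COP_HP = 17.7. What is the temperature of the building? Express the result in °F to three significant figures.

COP_HP = T_H/(T_H − T_C) rearranges to T_H = COP·T_C/(COP − 1).
With T_C = 277.15 K, T_H = 17.7 × 277.15/16.70 = 293.75 K.
Converting, 293.75 K = 69.07°F.

69.1 °F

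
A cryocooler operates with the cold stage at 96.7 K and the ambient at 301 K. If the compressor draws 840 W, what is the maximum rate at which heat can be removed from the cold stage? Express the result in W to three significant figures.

The reservoir spacing is ΔT = 301 − 96.7 = 204.3 K.
COP_Carnot = T_C/ΔT = 96.70/204.3 = 0.4733.
Q̇_max = COP_Carnot × Ẇ = 0.4733 × 840.0 W = 397.6 W.

398 W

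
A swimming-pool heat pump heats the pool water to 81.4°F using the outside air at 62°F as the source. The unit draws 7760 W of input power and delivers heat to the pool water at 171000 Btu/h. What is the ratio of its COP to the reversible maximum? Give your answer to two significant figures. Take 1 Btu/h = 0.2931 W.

Converting, Q̇_H = 171000 Btu/h = 50120 W, so COP_actual = Q̇_H/Ẇ = 50120/7760 = 6.459.
In absolute terms T_C = 289.82 K and T_H = 300.59 K, so ΔT = 10.78 K.
COP_Carnot = T_H/ΔT = 300.59/10.78 = 27.89.
η_II = COP_actual/COP_Carnot = 6.459/27.89 = 0.2316.

0.23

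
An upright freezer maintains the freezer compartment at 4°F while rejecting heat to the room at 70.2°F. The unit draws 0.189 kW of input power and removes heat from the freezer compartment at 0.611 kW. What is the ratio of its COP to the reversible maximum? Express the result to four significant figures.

0.4616

COP_actual = Q̇_C/Ẇ = 0.6110/0.1890 = 3.233.
In absolute terms T_C = 257.59 K and T_H = 294.37 K, so ΔT = 36.78 K.
COP_Carnot = T_C/ΔT = 257.59/36.78 = 7.004.
η_II = COP_actual/COP_Carnot = 3.233/7.004 = 0.4616.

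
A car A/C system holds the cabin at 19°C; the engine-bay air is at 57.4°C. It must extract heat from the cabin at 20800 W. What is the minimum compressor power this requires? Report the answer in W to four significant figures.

2734 W

In absolute terms T_C = 292.15 K and T_H = 330.55 K, so ΔT = 38.40 K.
COP_Carnot = T_C/ΔT = 292.15/38.40 = 7.608.
Ẇ_min = Q̇/COP_Carnot = 20800/7.608 = 2734 W.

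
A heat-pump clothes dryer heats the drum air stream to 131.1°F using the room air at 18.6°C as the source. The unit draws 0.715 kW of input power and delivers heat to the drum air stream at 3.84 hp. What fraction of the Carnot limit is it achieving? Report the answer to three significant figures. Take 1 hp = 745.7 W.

0.445

Converting, Q̇_H = 3.840 hp = 2.863 kW, so COP_actual = Q̇_H/Ẇ = 2.863/0.7150 = 4.005.
In absolute terms T_C = 291.75 K and T_H = 328.21 K, so ΔT = 36.46 K.
COP_Carnot = T_H/ΔT = 328.21/36.46 = 9.003.
η_II = COP_actual/COP_Carnot = 4.005/9.003 = 0.4448.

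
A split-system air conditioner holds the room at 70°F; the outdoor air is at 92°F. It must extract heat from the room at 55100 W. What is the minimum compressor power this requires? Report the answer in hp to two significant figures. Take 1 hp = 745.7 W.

3.1 hp

In absolute terms T_C = 294.26 K and T_H = 306.48 K, so ΔT = 12.22 K.
COP_Carnot = T_C/ΔT = 294.26/12.22 = 24.08.
Ẇ_min = Q̇/COP_Carnot = 55100/24.08 = 2289 W = 3.069 hp.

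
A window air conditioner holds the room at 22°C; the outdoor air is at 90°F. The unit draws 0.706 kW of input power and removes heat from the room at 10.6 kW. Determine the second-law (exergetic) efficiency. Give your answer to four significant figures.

0.5200

COP_actual = Q̇_C/Ẇ = 10.60/0.7060 = 15.01.
In absolute terms T_C = 295.15 K and T_H = 305.37 K, so ΔT = 10.22 K.
COP_Carnot = T_C/ΔT = 295.15/10.22 = 28.87.
η_II = COP_actual/COP_Carnot = 15.01/28.87 = 0.5200.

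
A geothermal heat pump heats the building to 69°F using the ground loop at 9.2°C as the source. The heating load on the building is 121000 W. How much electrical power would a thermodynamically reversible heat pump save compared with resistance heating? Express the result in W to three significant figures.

116000 W

In absolute terms T_C = 282.35 K and T_H = 293.71 K, so ΔT = 11.36 K.
COP_Carnot = T_H/ΔT = 293.71/11.36 = 25.86.
Resistance heating needs Ẇ_res = Q̇_H = 121000 W; the reversible heat pump needs only Ẇ_hp = Q̇_H/COP = 4678 W.
Saving = 121000 − 4678 = 116300 W.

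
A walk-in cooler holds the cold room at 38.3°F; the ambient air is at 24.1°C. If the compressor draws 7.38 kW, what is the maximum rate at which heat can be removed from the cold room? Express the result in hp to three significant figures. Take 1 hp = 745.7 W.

133 hp

In absolute terms T_C = 276.65 K and T_H = 297.25 K, so ΔT = 20.60 K.
COP_Carnot = T_C/ΔT = 276.65/20.60 = 13.43.
Q̇_max = COP_Carnot × Ẇ = 13.43 × 7.380 kW = 99.11 kW = 132.9 hp.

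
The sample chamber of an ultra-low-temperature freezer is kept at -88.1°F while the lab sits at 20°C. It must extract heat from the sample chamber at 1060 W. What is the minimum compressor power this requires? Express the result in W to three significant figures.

In absolute terms T_C = 206.43 K and T_H = 293.15 K, so ΔT = 86.72 K.
COP_Carnot = T_C/ΔT = 206.43/86.72 = 2.380.
Ẇ_min = Q̇/COP_Carnot = 1060/2.380 = 445.3 W.

445 W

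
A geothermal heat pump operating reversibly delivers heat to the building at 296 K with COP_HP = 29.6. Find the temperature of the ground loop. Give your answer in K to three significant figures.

286 K

COP_HP = T_H/(T_H − T_C) gives T_H − T_C = T_H/COP.
With T_H = 296.00 K, T_C = 296.00 × (1 − 1/29.6) = 286.00 K.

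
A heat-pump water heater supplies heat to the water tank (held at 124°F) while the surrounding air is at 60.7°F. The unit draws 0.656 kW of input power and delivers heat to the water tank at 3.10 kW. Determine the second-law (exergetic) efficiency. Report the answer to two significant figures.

0.51

COP_actual = Q̇_H/Ẇ = 3.100/0.6560 = 4.726.
In absolute terms T_C = 289.09 K and T_H = 324.26 K, so ΔT = 35.17 K.
COP_Carnot = T_H/ΔT = 324.26/35.17 = 9.221.
η_II = COP_actual/COP_Carnot = 4.726/9.221 = 0.5125.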